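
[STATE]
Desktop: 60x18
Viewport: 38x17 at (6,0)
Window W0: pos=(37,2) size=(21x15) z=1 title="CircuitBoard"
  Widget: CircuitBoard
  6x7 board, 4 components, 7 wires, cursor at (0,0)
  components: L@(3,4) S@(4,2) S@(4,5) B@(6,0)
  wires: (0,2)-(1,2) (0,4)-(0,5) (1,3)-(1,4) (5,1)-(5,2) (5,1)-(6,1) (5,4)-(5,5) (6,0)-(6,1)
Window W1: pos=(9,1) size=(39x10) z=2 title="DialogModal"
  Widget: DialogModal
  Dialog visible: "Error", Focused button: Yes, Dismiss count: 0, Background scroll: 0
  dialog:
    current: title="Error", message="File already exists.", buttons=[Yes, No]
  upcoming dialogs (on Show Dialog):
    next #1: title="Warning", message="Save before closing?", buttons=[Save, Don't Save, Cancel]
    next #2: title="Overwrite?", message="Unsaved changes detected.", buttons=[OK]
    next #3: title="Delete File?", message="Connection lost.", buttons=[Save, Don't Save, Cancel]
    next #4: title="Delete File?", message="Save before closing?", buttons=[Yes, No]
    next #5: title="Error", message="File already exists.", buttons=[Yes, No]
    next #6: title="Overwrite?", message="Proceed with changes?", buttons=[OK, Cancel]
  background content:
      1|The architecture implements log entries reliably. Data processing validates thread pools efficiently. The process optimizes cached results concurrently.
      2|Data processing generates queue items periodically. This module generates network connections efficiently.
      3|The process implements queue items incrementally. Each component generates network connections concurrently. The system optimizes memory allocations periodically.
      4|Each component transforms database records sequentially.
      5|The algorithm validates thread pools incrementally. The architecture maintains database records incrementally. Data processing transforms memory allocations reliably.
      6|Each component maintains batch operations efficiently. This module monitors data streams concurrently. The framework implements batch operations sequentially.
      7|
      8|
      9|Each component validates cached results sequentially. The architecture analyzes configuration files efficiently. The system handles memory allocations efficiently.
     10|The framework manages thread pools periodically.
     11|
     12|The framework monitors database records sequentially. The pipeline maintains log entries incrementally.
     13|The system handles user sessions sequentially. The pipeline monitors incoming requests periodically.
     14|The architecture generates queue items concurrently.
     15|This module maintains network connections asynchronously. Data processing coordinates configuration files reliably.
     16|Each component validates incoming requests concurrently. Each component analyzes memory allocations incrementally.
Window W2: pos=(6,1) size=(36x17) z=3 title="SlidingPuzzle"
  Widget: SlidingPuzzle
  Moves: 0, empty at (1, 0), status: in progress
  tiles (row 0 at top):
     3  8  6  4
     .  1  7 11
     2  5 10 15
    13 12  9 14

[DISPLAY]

                                      
┏━━━━━━━━━━━━━━━━━━━━━━━━━━━━━━━━━━┓━━
┃ SlidingPuzzle                    ┃  
┠──────────────────────────────────┨──
┃┌────┬────┬────┬────┐             ┃en
┃│  3 │  8 │  6 │  4 │             ┃it
┃├────┼────┼────┼────┤             ┃ms
┃│    │  1 │  7 │ 11 │             ┃se
┃├────┼────┼────┼────┤             ┃oo
┃│  2 │  5 │ 10 │ 15 │             ┃pe
┃├────┼────┼────┼────┤             ┃━━
┃│ 13 │ 12 │  9 │ 14 │             ┃  
┃└────┴────┴────┴────┘             ┃  
┃Moves: 0                          ┃  
┃                                  ┃  
┃                                  ┃  
┃                                  ┃━━


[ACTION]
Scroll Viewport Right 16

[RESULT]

                                      
━━━━━━━━━━━━━━━━━━━┓━━━━━┓            
                   ┃     ┃━━━━━━━━━┓  
───────────────────┨─────┨ard      ┃  
┬────┐             ┃entri┃─────────┨  
│  4 │             ┃items┃ 4 5     ┃  
┼────┤             ┃ms in┃  ·      ┃  
│ 11 │             ┃se re┃  │      ┃  
┼────┤             ┃ools ┃  ·   · ─┃  
│ 15 │             ┃perat┃         ┃  
┼────┤             ┃━━━━━┛         ┃  
│ 14 │             ┃               ┃  
┴────┘             ┃               ┃  
                   ┃               ┃  
                   ┃        S      ┃  
                   ┃               ┃  
                   ┃━━━━━━━━━━━━━━━┛  


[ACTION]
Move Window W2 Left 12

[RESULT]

                                      
━━━━━━━━━━━━━┓━━━━━━━━━━━┓            
             ┃           ┃━━━━━━━━━┓  
─────────────┨───────────┨ard      ┃  
             ┃───┐g entri┃─────────┨  
             ┃   │e items┃ 4 5     ┃  
             ┃s. │tems in┃  ·      ┃  
             ┃   │base re┃  │      ┃  
             ┃───┘ pools ┃  ·   · ─┃  
             ┃atch operat┃         ┃  
             ┃━━━━━━━━━━━┛         ┃  
             ┃ ┃                   ┃  
             ┃ ┃3                  ┃  
             ┃ ┃                   ┃  
             ┃ ┃4           S      ┃  
             ┃ ┃                   ┃  
             ┃ ┗━━━━━━━━━━━━━━━━━━━┛  


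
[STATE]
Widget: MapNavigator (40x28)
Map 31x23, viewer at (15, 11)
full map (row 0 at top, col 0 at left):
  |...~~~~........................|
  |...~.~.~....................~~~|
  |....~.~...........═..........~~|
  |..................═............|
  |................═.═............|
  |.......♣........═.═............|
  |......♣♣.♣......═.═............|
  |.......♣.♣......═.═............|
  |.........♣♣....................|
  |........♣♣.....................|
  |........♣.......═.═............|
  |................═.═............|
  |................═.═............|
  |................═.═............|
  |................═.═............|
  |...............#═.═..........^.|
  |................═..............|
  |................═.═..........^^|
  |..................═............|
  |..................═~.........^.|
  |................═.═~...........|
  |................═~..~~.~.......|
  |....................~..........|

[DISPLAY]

                                        
                                        
                                        
     ...~~~~........................    
     ...~.~.~....................~~~    
     ....~.~...........═..........~~    
     ..................═............    
     ................═.═............    
     .......♣........═.═............    
     ......♣♣.♣......═.═............    
     .......♣.♣......═.═............    
     .........♣♣....................    
     ........♣♣.....................    
     ........♣.......═.═............    
     ...............@═.═............    
     ................═.═............    
     ................═.═............    
     ................═.═............    
     ...............#═.═..........^.    
     ................═..............    
     ................═.═..........^^    
     ..................═............    
     ..................═~.........^.    
     ................═.═~...........    
     ................═~..~~.~.......    
     ....................~..........    
                                        
                                        


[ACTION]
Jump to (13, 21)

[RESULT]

       .......♣.♣......═.═............  
       .........♣♣....................  
       ........♣♣.....................  
       ........♣.......═.═............  
       ................═.═............  
       ................═.═............  
       ................═.═............  
       ................═.═............  
       ...............#═.═..........^.  
       ................═..............  
       ................═.═..........^^  
       ..................═............  
       ..................═~.........^.  
       ................═.═~...........  
       .............@..═~..~~.~.......  
       ....................~..........  
                                        
                                        
                                        
                                        
                                        
                                        
                                        
                                        
                                        
                                        
                                        
                                        


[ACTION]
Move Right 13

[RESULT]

.♣.♣......═.═............               
...♣♣....................               
..♣♣.....................               
..♣.......═.═............               
..........═.═............               
..........═.═............               
..........═.═............               
..........═.═............               
.........#═.═..........^.               
..........═..............               
..........═.═..........^^               
............═............               
............═~.........^.               
..........═.═~...........               
..........═~..~~.~..@....               
..............~..........               
                                        
                                        
                                        
                                        
                                        
                                        
                                        
                                        
                                        
                                        
                                        
                                        


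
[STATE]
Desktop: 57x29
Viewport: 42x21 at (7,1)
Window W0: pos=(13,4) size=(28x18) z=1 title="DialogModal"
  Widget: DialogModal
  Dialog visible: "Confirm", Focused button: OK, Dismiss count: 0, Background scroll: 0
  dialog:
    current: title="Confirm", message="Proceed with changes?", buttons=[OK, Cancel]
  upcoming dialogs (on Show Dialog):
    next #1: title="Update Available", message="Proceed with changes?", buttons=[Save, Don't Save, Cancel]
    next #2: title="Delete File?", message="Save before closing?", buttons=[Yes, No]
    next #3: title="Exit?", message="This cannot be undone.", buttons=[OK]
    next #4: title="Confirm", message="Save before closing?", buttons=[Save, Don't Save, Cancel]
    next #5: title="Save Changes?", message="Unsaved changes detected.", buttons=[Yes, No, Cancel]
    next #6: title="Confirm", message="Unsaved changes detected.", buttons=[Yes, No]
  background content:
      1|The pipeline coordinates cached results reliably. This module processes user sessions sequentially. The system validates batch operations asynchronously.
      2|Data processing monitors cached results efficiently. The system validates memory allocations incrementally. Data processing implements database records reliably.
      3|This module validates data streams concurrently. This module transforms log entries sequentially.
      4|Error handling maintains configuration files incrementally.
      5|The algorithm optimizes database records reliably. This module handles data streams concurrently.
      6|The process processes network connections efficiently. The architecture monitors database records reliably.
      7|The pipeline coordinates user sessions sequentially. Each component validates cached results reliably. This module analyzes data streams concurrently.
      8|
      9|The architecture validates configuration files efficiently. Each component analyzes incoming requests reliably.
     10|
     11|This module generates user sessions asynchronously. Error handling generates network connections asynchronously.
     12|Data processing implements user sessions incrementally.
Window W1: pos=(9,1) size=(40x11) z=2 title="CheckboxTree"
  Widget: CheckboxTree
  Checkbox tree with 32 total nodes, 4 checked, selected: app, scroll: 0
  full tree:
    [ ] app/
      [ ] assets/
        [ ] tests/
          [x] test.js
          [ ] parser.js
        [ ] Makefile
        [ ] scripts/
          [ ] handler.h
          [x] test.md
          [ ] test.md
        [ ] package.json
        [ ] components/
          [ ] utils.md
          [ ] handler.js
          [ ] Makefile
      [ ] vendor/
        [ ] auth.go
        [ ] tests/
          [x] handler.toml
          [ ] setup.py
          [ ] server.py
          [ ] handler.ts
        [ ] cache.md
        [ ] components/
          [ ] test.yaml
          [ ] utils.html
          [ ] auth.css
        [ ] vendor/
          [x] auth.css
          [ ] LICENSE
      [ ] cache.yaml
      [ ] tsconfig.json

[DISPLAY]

  ┏━━━━━━━━━━━━━━━━━━━━━━━━━━━━━━━━━━━━━━┓
  ┃ CheckboxTree                         ┃
  ┠──────────────────────────────────────┨
  ┃>[-] app/                             ┃
  ┃   [-] assets/                        ┃
  ┃     [-] tests/                       ┃
  ┃       [x] test.js                    ┃
  ┃       [ ] parser.js                  ┃
  ┃     [ ] Makefile                     ┃
  ┃     [-] scripts/                     ┃
  ┗━━━━━━━━━━━━━━━━━━━━━━━━━━━━━━━━━━━━━━┛
      ┃Th│      Confirm       │tw┃        
      ┃Th│Proceed with changes│ u┃        
      ┃  │   [OK]  Cancel     │  ┃        
      ┃Th└────────────────────┘es┃        
      ┃                          ┃        
      ┃This module generates user┃        
      ┃Data processing implements┃        
      ┃                          ┃        
      ┃                          ┃        
      ┗━━━━━━━━━━━━━━━━━━━━━━━━━━┛        


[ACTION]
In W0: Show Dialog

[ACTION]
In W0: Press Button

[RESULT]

  ┏━━━━━━━━━━━━━━━━━━━━━━━━━━━━━━━━━━━━━━┓
  ┃ CheckboxTree                         ┃
  ┠──────────────────────────────────────┨
  ┃>[-] app/                             ┃
  ┃   [-] assets/                        ┃
  ┃     [-] tests/                       ┃
  ┃       [x] test.js                    ┃
  ┃       [ ] parser.js                  ┃
  ┃     [ ] Makefile                     ┃
  ┃     [-] scripts/                     ┃
  ┗━━━━━━━━━━━━━━━━━━━━━━━━━━━━━━━━━━━━━━┛
      ┃The process processes netw┃        
      ┃The pipeline coordinates u┃        
      ┃                          ┃        
      ┃The architecture validates┃        
      ┃                          ┃        
      ┃This module generates user┃        
      ┃Data processing implements┃        
      ┃                          ┃        
      ┃                          ┃        
      ┗━━━━━━━━━━━━━━━━━━━━━━━━━━┛        


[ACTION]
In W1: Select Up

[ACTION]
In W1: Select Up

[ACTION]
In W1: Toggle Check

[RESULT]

  ┏━━━━━━━━━━━━━━━━━━━━━━━━━━━━━━━━━━━━━━┓
  ┃ CheckboxTree                         ┃
  ┠──────────────────────────────────────┨
  ┃>[x] app/                             ┃
  ┃   [x] assets/                        ┃
  ┃     [x] tests/                       ┃
  ┃       [x] test.js                    ┃
  ┃       [x] parser.js                  ┃
  ┃     [x] Makefile                     ┃
  ┃     [x] scripts/                     ┃
  ┗━━━━━━━━━━━━━━━━━━━━━━━━━━━━━━━━━━━━━━┛
      ┃The process processes netw┃        
      ┃The pipeline coordinates u┃        
      ┃                          ┃        
      ┃The architecture validates┃        
      ┃                          ┃        
      ┃This module generates user┃        
      ┃Data processing implements┃        
      ┃                          ┃        
      ┃                          ┃        
      ┗━━━━━━━━━━━━━━━━━━━━━━━━━━┛        


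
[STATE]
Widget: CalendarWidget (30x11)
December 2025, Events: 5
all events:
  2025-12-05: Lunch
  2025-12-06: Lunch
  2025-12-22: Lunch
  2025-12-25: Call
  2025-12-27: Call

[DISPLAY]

        December 2025         
Mo Tu We Th Fr Sa Su          
 1  2  3  4  5*  6*  7        
 8  9 10 11 12 13 14          
15 16 17 18 19 20 21          
22* 23 24 25* 26 27* 28       
29 30 31                      
                              
                              
                              
                              


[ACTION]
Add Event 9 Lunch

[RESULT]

        December 2025         
Mo Tu We Th Fr Sa Su          
 1  2  3  4  5*  6*  7        
 8  9* 10 11 12 13 14         
15 16 17 18 19 20 21          
22* 23 24 25* 26 27* 28       
29 30 31                      
                              
                              
                              
                              


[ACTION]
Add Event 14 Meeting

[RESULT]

        December 2025         
Mo Tu We Th Fr Sa Su          
 1  2  3  4  5*  6*  7        
 8  9* 10 11 12 13 14*        
15 16 17 18 19 20 21          
22* 23 24 25* 26 27* 28       
29 30 31                      
                              
                              
                              
                              


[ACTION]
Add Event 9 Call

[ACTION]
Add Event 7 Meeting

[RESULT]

        December 2025         
Mo Tu We Th Fr Sa Su          
 1  2  3  4  5*  6*  7*       
 8  9* 10 11 12 13 14*        
15 16 17 18 19 20 21          
22* 23 24 25* 26 27* 28       
29 30 31                      
                              
                              
                              
                              


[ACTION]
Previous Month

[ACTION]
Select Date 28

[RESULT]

        November 2025         
Mo Tu We Th Fr Sa Su          
                1  2          
 3  4  5  6  7  8  9          
10 11 12 13 14 15 16          
17 18 19 20 21 22 23          
24 25 26 27 [28] 29 30        
                              
                              
                              
                              


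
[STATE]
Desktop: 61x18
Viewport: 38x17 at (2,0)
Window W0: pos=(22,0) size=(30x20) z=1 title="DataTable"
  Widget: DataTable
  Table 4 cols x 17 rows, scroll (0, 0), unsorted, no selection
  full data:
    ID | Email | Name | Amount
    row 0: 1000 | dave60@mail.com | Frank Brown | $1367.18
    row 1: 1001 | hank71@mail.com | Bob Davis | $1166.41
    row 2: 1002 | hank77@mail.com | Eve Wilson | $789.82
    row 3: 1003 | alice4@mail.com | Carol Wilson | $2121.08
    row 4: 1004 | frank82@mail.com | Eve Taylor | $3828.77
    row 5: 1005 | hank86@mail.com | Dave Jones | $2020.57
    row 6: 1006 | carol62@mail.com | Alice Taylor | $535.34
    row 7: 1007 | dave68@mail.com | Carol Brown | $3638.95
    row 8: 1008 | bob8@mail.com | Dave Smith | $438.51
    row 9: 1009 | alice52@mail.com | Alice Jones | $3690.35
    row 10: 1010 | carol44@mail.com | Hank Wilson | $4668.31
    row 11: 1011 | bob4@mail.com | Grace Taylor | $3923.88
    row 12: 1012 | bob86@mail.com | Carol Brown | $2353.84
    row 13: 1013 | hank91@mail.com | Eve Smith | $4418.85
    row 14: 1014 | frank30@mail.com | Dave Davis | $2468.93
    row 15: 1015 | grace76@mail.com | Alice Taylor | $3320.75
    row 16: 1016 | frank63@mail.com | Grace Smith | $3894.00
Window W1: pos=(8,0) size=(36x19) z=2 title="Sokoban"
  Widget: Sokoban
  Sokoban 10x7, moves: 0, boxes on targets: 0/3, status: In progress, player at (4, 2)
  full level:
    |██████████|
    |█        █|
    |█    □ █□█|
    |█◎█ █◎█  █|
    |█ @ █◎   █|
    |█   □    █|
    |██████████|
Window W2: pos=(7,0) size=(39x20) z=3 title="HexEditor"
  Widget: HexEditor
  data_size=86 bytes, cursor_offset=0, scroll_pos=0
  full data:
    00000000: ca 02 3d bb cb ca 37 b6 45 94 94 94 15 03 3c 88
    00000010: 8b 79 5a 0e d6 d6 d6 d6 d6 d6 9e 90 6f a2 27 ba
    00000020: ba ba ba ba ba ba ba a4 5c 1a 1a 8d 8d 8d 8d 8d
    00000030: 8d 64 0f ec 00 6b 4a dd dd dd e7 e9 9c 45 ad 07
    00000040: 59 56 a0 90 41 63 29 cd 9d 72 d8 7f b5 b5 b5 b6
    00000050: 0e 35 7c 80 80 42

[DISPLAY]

     ┏━━━━━━━━━━━━━━━━━━━━━━━━━━━━━━━━
     ┃ HexEditor                      
     ┠────────────────────────────────
     ┃00000000  CA 02 3d bb cb ca 37 b
     ┃00000010  8b 79 5a 0e d6 d6 d6 d
     ┃00000020  ba ba ba ba ba ba ba a
     ┃00000030  8d 64 0f ec 00 6b 4a d
     ┃00000040  59 56 a0 90 41 63 29 c
     ┃00000050  0e 35 7c 80 80 42     
     ┃                                
     ┃                                
     ┃                                
     ┃                                
     ┃                                
     ┃                                
     ┃                                
     ┃                                


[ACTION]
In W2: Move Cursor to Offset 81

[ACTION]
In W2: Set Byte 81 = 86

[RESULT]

     ┏━━━━━━━━━━━━━━━━━━━━━━━━━━━━━━━━
     ┃ HexEditor                      
     ┠────────────────────────────────
     ┃00000000  ca 02 3d bb cb ca 37 b
     ┃00000010  8b 79 5a 0e d6 d6 d6 d
     ┃00000020  ba ba ba ba ba ba ba a
     ┃00000030  8d 64 0f ec 00 6b 4a d
     ┃00000040  59 56 a0 90 41 63 29 c
     ┃00000050  0e 86 7c 80 80 42     
     ┃                                
     ┃                                
     ┃                                
     ┃                                
     ┃                                
     ┃                                
     ┃                                
     ┃                                


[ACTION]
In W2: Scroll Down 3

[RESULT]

     ┏━━━━━━━━━━━━━━━━━━━━━━━━━━━━━━━━
     ┃ HexEditor                      
     ┠────────────────────────────────
     ┃00000030  8d 64 0f ec 00 6b 4a d
     ┃00000040  59 56 a0 90 41 63 29 c
     ┃00000050  0e 86 7c 80 80 42     
     ┃                                
     ┃                                
     ┃                                
     ┃                                
     ┃                                
     ┃                                
     ┃                                
     ┃                                
     ┃                                
     ┃                                
     ┃                                


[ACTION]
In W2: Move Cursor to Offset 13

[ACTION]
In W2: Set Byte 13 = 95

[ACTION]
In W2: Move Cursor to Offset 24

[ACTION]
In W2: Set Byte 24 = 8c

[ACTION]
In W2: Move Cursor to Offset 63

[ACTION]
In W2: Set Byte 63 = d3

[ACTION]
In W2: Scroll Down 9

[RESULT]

     ┏━━━━━━━━━━━━━━━━━━━━━━━━━━━━━━━━
     ┃ HexEditor                      
     ┠────────────────────────────────
     ┃00000050  0e 86 7c 80 80 42     
     ┃                                
     ┃                                
     ┃                                
     ┃                                
     ┃                                
     ┃                                
     ┃                                
     ┃                                
     ┃                                
     ┃                                
     ┃                                
     ┃                                
     ┃                                


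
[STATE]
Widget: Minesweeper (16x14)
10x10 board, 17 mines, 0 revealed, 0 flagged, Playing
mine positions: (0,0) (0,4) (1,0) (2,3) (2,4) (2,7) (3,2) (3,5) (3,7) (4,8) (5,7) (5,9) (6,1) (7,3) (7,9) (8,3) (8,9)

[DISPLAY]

■■■■■■■■■■      
■■■■■■■■■■      
■■■■■■■■■■      
■■■■■■■■■■      
■■■■■■■■■■      
■■■■■■■■■■      
■■■■■■■■■■      
■■■■■■■■■■      
■■■■■■■■■■      
■■■■■■■■■■      
                
                
                
                


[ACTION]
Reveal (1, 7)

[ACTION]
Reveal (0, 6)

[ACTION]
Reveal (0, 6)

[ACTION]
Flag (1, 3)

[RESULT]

■■■■■1          
■■■⚑■2111       
■■■■■■■■2       
■■■■■■■■31      
■■■■■■■■■■      
■■■■■■■■■■      
■■■■■■■■■■      
■■■■■■■■■■      
■■■■■■■■■■      
■■■■■■■■■■      
                
                
                
                


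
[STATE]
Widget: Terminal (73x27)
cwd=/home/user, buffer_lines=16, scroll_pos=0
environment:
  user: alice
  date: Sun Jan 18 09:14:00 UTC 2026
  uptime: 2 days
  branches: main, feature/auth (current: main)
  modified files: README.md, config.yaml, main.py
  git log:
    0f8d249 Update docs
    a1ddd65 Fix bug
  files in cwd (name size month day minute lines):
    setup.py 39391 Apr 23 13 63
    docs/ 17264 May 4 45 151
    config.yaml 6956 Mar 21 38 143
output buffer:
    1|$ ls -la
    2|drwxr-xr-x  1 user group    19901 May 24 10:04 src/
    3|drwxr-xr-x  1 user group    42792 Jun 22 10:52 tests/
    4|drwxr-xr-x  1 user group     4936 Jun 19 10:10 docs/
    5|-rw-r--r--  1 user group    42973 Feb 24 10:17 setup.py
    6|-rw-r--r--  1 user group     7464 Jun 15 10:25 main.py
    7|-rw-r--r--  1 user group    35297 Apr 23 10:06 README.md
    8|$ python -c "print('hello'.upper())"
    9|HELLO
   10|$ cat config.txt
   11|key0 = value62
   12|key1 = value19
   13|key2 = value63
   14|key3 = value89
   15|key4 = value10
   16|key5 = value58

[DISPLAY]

$ ls -la                                                                 
drwxr-xr-x  1 user group    19901 May 24 10:04 src/                      
drwxr-xr-x  1 user group    42792 Jun 22 10:52 tests/                    
drwxr-xr-x  1 user group     4936 Jun 19 10:10 docs/                     
-rw-r--r--  1 user group    42973 Feb 24 10:17 setup.py                  
-rw-r--r--  1 user group     7464 Jun 15 10:25 main.py                   
-rw-r--r--  1 user group    35297 Apr 23 10:06 README.md                 
$ python -c "print('hello'.upper())"                                     
HELLO                                                                    
$ cat config.txt                                                         
key0 = value62                                                           
key1 = value19                                                           
key2 = value63                                                           
key3 = value89                                                           
key4 = value10                                                           
key5 = value58                                                           
$ █                                                                      
                                                                         
                                                                         
                                                                         
                                                                         
                                                                         
                                                                         
                                                                         
                                                                         
                                                                         
                                                                         


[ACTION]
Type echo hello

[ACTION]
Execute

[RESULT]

$ ls -la                                                                 
drwxr-xr-x  1 user group    19901 May 24 10:04 src/                      
drwxr-xr-x  1 user group    42792 Jun 22 10:52 tests/                    
drwxr-xr-x  1 user group     4936 Jun 19 10:10 docs/                     
-rw-r--r--  1 user group    42973 Feb 24 10:17 setup.py                  
-rw-r--r--  1 user group     7464 Jun 15 10:25 main.py                   
-rw-r--r--  1 user group    35297 Apr 23 10:06 README.md                 
$ python -c "print('hello'.upper())"                                     
HELLO                                                                    
$ cat config.txt                                                         
key0 = value62                                                           
key1 = value19                                                           
key2 = value63                                                           
key3 = value89                                                           
key4 = value10                                                           
key5 = value58                                                           
$ echo hello                                                             
hello                                                                    
$ █                                                                      
                                                                         
                                                                         
                                                                         
                                                                         
                                                                         
                                                                         
                                                                         
                                                                         


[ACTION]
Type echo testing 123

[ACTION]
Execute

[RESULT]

$ ls -la                                                                 
drwxr-xr-x  1 user group    19901 May 24 10:04 src/                      
drwxr-xr-x  1 user group    42792 Jun 22 10:52 tests/                    
drwxr-xr-x  1 user group     4936 Jun 19 10:10 docs/                     
-rw-r--r--  1 user group    42973 Feb 24 10:17 setup.py                  
-rw-r--r--  1 user group     7464 Jun 15 10:25 main.py                   
-rw-r--r--  1 user group    35297 Apr 23 10:06 README.md                 
$ python -c "print('hello'.upper())"                                     
HELLO                                                                    
$ cat config.txt                                                         
key0 = value62                                                           
key1 = value19                                                           
key2 = value63                                                           
key3 = value89                                                           
key4 = value10                                                           
key5 = value58                                                           
$ echo hello                                                             
hello                                                                    
$ echo testing 123                                                       
testing 123                                                              
$ █                                                                      
                                                                         
                                                                         
                                                                         
                                                                         
                                                                         
                                                                         


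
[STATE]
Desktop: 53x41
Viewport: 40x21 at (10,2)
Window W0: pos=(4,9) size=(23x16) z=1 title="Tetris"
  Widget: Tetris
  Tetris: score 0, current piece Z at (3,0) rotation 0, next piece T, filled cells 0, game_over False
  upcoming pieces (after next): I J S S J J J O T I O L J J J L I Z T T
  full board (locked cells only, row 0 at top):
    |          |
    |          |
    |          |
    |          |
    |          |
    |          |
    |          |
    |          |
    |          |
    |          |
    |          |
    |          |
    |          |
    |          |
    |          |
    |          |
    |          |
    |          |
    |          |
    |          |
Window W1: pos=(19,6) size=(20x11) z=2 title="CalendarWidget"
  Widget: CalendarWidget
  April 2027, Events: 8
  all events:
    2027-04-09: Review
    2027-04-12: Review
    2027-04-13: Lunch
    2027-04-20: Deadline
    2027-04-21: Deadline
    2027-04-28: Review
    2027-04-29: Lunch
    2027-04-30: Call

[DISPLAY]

                                        
                                        
                                        
                                        
         ┏━━━━━━━━━━━━━━━━━━┓           
         ┃ CalendarWidget   ┃           
         ┠──────────────────┨           
━━━━━━━━━┃    April 2027    ┃           
is       ┃Mo Tu We Th Fr Sa ┃           
─────────┃          1  2  3 ┃           
     │Nex┃ 5  6  7  8  9* 10┃           
     │ ▒ ┃12* 13* 14 15 16 1┃           
     │▒▒▒┃19 20* 21* 22 23 2┃           
     │   ┃26 27 28* 29* 30* ┃           
     │   ┗━━━━━━━━━━━━━━━━━━┛           
     │          ┃                       
     │Score:    ┃                       
     │0         ┃                       
     │          ┃                       
     │          ┃                       
     │          ┃                       


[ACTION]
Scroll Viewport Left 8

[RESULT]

                                        
                                        
                                        
                                        
                 ┏━━━━━━━━━━━━━━━━━━┓   
                 ┃ CalendarWidget   ┃   
                 ┠──────────────────┨   
  ┏━━━━━━━━━━━━━━┃    April 2027    ┃   
  ┃ Tetris       ┃Mo Tu We Th Fr Sa ┃   
  ┠──────────────┃          1  2  3 ┃   
  ┃          │Nex┃ 5  6  7  8  9* 10┃   
  ┃          │ ▒ ┃12* 13* 14 15 16 1┃   
  ┃          │▒▒▒┃19 20* 21* 22 23 2┃   
  ┃          │   ┃26 27 28* 29* 30* ┃   
  ┃          │   ┗━━━━━━━━━━━━━━━━━━┛   
  ┃          │          ┃               
  ┃          │Score:    ┃               
  ┃          │0         ┃               
  ┃          │          ┃               
  ┃          │          ┃               
  ┃          │          ┃               


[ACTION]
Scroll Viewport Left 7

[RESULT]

                                        
                                        
                                        
                                        
                   ┏━━━━━━━━━━━━━━━━━━┓ 
                   ┃ CalendarWidget   ┃ 
                   ┠──────────────────┨ 
    ┏━━━━━━━━━━━━━━┃    April 2027    ┃ 
    ┃ Tetris       ┃Mo Tu We Th Fr Sa ┃ 
    ┠──────────────┃          1  2  3 ┃ 
    ┃          │Nex┃ 5  6  7  8  9* 10┃ 
    ┃          │ ▒ ┃12* 13* 14 15 16 1┃ 
    ┃          │▒▒▒┃19 20* 21* 22 23 2┃ 
    ┃          │   ┃26 27 28* 29* 30* ┃ 
    ┃          │   ┗━━━━━━━━━━━━━━━━━━┛ 
    ┃          │          ┃             
    ┃          │Score:    ┃             
    ┃          │0         ┃             
    ┃          │          ┃             
    ┃          │          ┃             
    ┃          │          ┃             


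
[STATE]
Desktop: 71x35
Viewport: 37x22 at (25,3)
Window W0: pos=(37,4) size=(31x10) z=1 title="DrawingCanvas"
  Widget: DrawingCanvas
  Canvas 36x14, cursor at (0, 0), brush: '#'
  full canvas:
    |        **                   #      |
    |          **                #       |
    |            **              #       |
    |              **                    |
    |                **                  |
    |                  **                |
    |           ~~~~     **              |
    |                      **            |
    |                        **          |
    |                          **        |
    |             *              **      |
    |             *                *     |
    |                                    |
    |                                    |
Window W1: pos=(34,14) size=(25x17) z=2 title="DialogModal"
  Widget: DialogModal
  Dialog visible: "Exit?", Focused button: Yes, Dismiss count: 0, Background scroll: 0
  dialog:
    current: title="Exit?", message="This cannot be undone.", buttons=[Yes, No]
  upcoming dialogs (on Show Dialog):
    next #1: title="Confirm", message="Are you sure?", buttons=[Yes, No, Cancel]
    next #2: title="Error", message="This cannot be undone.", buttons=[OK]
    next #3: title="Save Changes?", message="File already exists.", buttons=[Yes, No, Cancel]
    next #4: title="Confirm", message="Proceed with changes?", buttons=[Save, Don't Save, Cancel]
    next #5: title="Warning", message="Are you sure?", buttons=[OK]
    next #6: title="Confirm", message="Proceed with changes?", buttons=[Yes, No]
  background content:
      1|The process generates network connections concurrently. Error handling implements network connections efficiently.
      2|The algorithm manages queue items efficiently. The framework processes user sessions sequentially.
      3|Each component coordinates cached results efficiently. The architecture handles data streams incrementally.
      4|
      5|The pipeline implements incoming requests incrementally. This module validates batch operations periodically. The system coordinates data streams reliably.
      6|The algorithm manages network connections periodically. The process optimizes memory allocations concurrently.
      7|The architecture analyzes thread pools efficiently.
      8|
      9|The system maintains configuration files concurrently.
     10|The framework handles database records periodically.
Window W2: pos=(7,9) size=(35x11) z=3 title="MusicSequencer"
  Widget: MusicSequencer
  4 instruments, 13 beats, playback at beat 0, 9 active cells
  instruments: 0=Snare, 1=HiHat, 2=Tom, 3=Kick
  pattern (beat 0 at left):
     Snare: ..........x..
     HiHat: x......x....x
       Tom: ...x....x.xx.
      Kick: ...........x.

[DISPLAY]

                                     
            ┏━━━━━━━━━━━━━━━━━━━━━━━━
            ┃ DrawingCanvas          
            ┠────────────────────────
            ┃+       **              
            ┃          **            
━━━━━━━━━━━━━━━━┓        **          
                ┃          **        
────────────────┨            **      
12              ┃              **    
··              ┃━━━━━━━━━━━━━━━━━━━━
·█              ┃━━━━━━━━━━━━━━━━┓   
█·              ┃Modal           ┃   
█·              ┃────────────────┨   
                ┃cess generates n┃   
                ┃orithm manages q┃   
━━━━━━━━━━━━━━━━┛mponent coordina┃   
         ┃                       ┃   
         ┃Th┌─────────────────┐ts┃   
         ┃Th│      Exit?      │ n┃   
         ┃Th│This cannot be un│yz┃   
         ┃  │    [Yes]  No    │  ┃   


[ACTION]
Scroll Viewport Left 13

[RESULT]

                                     
                         ┏━━━━━━━━━━━
                         ┃ DrawingCan
                         ┠───────────
                         ┃+       ** 
                         ┃          *
━━━━━━━━━━━━━━━━━━━━━━━━━━━━━┓       
icSequencer                  ┃       
─────────────────────────────┨       
  ▼123456789012              ┃       
re··········█··              ┃━━━━━━━
at█······█····█              ┃━━━━━━━
om···█····█·██·              ┃Modal  
ck···········█·              ┃───────
                             ┃cess ge
                             ┃orithm 
━━━━━━━━━━━━━━━━━━━━━━━━━━━━━┛mponent
                      ┃              
                      ┃Th┌───────────
                      ┃Th│      Exit?
                      ┃Th│This cannot
                      ┃  │    [Yes]  


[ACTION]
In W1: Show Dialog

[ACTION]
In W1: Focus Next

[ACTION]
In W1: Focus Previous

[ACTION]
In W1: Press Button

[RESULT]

                                     
                         ┏━━━━━━━━━━━
                         ┃ DrawingCan
                         ┠───────────
                         ┃+       ** 
                         ┃          *
━━━━━━━━━━━━━━━━━━━━━━━━━━━━━┓       
icSequencer                  ┃       
─────────────────────────────┨       
  ▼123456789012              ┃       
re··········█··              ┃━━━━━━━
at█······█····█              ┃━━━━━━━
om···█····█·██·              ┃Modal  
ck···········█·              ┃───────
                             ┃cess ge
                             ┃orithm 
━━━━━━━━━━━━━━━━━━━━━━━━━━━━━┛mponent
                      ┃              
                      ┃The pipeline i
                      ┃The algorithm 
                      ┃The architectu
                      ┃              
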